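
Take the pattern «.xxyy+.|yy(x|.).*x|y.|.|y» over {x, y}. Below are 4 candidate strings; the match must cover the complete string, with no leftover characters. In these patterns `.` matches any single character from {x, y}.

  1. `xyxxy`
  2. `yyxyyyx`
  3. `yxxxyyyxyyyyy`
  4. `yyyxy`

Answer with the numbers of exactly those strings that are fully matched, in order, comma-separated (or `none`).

2

1 → no match
2 → match
3 → no match
4 → no match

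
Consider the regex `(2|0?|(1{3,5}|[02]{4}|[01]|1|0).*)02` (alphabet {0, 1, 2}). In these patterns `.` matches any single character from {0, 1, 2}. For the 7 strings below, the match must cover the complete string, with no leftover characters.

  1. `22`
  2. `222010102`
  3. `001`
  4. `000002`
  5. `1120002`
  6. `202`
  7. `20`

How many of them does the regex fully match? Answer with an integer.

1 → no match — must end with `02`
2 → match
3 → no match — must end with `02`
4 → match
5 → match
6 → match
7 → no match — must end with `02`
Total matched: 4

4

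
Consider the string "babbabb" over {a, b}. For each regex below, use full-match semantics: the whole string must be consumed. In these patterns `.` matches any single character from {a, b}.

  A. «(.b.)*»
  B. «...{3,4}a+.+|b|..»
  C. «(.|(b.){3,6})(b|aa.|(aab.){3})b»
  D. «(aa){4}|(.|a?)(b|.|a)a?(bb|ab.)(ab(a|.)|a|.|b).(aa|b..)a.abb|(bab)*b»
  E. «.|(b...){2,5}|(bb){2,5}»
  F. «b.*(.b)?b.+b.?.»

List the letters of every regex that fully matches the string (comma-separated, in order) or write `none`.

D, F

A → no match
B → no match
C → no match
D → match
E → no match
F → match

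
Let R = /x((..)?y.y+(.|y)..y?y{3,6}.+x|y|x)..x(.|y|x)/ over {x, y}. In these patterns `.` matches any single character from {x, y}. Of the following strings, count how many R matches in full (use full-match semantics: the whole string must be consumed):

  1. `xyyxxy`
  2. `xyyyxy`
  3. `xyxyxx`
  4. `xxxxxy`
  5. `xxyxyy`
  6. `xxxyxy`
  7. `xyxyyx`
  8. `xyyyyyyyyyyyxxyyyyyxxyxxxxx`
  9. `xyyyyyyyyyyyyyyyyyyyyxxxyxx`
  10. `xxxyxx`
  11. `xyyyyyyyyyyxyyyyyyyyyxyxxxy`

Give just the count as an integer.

8

1 → match
2 → match
3 → match
4 → match
5 → no match
6 → match
7 → no match
8 → match
9 → match
10 → match
11 → no match
Total matched: 8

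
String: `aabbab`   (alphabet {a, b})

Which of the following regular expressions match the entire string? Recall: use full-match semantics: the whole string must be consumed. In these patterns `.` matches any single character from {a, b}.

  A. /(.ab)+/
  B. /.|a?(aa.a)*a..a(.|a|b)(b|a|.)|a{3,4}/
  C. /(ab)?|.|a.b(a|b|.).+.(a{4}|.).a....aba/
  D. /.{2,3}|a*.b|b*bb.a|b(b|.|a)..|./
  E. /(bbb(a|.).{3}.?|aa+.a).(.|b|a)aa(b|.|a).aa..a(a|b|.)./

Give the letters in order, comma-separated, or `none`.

A

A → match
B → no match
C → no match
D → no match
E → no match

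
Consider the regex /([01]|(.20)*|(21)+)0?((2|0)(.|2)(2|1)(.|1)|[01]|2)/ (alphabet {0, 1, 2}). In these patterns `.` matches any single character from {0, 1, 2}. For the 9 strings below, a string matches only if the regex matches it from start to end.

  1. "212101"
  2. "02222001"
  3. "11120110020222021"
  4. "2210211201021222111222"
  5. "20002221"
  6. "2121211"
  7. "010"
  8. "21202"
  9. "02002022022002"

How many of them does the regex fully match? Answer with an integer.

3

1 → match
2 → no match
3 → no match
4 → no match
5 → no match
6 → match
7 → no match
8 → no match
9 → match
Total matched: 3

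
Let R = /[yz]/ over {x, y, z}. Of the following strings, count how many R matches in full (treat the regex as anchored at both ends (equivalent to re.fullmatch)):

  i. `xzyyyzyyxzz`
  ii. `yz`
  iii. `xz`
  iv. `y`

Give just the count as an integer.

1

i → no match
ii → no match
iii → no match
iv → match
Total matched: 1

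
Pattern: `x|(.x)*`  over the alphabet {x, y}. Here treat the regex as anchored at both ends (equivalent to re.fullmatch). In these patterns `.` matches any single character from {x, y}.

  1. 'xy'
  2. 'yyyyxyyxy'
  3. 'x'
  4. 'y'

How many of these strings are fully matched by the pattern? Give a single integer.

1 → no match
2 → no match
3 → match
4 → no match
Total matched: 1

1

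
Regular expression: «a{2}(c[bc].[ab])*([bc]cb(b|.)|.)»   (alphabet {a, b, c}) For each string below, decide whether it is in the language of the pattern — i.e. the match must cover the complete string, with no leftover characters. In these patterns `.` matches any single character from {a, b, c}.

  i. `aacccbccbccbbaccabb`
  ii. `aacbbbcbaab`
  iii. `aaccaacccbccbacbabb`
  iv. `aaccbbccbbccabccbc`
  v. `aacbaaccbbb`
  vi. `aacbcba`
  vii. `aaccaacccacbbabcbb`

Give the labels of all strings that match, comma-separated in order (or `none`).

i → no match
ii → match
iii → match
iv → match
v → match
vi → match
vii → match

ii, iii, iv, v, vi, vii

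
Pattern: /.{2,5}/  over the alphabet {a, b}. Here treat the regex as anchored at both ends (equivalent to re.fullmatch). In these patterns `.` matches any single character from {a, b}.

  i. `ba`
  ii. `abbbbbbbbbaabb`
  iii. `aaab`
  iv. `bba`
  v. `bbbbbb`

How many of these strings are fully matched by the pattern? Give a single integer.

3

i. `ba` → match
ii → no match
iii. `aaab` → match
iv. `bba` → match
v. `bbbbbb` → no match
Total matched: 3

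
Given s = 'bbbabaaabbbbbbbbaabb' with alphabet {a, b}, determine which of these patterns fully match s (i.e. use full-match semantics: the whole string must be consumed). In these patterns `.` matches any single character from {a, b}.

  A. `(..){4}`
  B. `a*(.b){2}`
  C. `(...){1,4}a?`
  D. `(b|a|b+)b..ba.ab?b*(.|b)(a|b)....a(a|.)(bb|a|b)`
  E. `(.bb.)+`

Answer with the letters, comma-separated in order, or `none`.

A → no match
B → no match
C → no match
D → match
E → no match

D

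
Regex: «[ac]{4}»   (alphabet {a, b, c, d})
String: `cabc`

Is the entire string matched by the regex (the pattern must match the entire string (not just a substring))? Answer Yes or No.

No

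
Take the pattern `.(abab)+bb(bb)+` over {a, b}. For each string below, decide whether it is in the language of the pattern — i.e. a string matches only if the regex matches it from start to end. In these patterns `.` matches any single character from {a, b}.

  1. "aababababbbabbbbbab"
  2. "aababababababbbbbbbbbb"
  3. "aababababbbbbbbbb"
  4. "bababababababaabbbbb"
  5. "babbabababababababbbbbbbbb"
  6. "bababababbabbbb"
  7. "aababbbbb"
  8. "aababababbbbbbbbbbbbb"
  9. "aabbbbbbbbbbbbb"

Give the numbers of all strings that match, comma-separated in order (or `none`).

1 → no match — must end with "bb"
2 → no match
3 → match
4 → no match
5 → no match
6 → no match
7 → match
8 → match
9 → no match

3, 7, 8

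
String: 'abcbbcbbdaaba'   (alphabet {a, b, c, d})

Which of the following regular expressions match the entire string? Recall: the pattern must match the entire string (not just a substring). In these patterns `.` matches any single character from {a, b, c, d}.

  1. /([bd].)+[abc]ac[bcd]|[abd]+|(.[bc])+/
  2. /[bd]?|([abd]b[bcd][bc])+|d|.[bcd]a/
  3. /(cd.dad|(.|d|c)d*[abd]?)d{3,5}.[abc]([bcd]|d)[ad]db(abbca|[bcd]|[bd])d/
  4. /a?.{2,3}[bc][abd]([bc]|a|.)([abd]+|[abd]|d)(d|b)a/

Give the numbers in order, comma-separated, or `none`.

4

1 → no match
2 → no match
3 → no match — must end with 'd'
4 → match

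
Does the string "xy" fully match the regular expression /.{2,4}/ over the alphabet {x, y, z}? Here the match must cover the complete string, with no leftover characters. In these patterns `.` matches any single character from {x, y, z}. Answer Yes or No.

Yes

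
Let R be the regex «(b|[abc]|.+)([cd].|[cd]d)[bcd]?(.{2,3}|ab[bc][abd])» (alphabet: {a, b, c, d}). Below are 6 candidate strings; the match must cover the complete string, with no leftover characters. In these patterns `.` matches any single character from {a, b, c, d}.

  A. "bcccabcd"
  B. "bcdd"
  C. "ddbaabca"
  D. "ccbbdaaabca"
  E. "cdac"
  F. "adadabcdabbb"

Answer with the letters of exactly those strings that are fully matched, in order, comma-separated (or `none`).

A, F

A → match
B → no match
C → no match
D → no match
E → no match
F → match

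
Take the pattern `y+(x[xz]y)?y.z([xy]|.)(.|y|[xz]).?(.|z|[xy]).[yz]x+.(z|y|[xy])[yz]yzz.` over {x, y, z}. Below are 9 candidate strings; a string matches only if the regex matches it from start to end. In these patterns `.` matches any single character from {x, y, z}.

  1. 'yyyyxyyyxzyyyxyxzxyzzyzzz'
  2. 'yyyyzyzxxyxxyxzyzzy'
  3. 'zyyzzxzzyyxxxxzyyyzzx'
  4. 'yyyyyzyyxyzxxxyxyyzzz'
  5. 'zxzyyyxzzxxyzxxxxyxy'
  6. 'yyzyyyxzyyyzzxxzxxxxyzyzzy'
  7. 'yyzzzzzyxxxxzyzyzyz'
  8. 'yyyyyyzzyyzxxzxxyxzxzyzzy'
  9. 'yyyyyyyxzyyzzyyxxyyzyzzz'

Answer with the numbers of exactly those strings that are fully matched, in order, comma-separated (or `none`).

1 → no match
2 → match
3 → no match — must start with 'y'
4 → match
5 → no match — must start with 'y'
6 → no match
7 → no match
8 → no match
9 → match

2, 4, 9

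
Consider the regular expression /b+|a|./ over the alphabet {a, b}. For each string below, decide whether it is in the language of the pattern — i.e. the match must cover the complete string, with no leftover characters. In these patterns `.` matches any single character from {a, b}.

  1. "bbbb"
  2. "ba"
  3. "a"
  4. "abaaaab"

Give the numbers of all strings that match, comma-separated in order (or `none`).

1, 3

1 → match
2 → no match
3 → match
4 → no match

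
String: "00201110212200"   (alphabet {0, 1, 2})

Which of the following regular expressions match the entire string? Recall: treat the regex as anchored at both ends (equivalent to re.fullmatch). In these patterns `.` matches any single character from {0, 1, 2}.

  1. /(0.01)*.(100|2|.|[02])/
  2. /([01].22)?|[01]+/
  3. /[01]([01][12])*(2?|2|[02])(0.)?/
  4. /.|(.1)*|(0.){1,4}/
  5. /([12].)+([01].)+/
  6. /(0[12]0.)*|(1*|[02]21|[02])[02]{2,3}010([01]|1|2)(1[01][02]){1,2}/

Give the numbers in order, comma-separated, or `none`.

3

1 → no match
2 → no match
3 → match
4 → no match
5 → no match
6 → no match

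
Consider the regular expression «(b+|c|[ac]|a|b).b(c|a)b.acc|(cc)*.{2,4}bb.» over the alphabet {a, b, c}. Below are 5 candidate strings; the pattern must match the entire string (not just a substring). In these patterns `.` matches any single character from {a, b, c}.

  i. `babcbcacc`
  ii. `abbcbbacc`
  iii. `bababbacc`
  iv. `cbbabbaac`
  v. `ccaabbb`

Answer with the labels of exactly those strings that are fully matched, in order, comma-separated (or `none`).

i, ii, iii, v

i → match
ii → match
iii → match
iv → no match
v → match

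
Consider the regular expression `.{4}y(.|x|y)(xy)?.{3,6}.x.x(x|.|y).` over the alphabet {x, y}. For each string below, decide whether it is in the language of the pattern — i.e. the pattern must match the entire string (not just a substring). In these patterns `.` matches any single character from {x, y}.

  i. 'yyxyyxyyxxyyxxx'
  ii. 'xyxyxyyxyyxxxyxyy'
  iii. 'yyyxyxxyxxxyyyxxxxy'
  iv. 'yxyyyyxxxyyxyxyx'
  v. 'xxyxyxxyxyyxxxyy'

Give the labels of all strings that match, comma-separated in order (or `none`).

i → no match
ii → no match
iii → match
iv → match
v → match

iii, iv, v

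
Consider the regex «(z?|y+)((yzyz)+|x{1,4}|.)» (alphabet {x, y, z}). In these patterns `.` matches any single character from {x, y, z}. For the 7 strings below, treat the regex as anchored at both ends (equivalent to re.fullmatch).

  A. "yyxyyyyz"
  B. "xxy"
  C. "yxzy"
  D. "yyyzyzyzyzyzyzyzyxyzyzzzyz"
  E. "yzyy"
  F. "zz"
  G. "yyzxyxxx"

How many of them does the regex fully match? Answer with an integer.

A. "yyxyyyyz" → no match
B. "xxy" → no match
C. "yxzy" → no match
D → no match
E. "yzyy" → no match
F. "zz" → match
G. "yyzxyxxx" → no match
Total matched: 1

1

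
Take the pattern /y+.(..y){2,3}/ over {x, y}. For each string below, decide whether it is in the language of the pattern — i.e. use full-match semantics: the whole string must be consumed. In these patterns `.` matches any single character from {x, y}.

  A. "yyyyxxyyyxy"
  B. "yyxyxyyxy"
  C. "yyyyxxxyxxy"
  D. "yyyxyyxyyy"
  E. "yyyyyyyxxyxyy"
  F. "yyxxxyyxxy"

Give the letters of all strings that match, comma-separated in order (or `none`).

A → match
B → match
C → match
D → no match
E → match
F → no match

A, B, C, E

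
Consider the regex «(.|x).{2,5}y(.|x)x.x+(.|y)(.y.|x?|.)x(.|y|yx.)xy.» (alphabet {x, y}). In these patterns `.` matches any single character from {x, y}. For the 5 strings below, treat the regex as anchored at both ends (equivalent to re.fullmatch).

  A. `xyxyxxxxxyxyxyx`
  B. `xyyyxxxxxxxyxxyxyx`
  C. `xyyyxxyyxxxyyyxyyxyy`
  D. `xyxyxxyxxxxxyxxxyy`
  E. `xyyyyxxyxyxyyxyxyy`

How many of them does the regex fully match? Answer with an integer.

4

A → match
B → match
C → no match
D → match
E → match
Total matched: 4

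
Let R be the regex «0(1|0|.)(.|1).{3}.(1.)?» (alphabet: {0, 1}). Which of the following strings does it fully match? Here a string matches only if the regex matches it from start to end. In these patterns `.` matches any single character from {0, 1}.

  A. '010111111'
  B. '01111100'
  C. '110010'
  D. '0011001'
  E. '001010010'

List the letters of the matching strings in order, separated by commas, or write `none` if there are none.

A. '010111111' → match
B. '01111100' → no match
C. '110010' → no match — must start with '0'
D. '0011001' → match
E. '001010010' → match

A, D, E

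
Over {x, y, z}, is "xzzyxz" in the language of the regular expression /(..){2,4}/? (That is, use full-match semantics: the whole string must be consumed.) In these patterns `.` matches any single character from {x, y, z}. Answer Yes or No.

Yes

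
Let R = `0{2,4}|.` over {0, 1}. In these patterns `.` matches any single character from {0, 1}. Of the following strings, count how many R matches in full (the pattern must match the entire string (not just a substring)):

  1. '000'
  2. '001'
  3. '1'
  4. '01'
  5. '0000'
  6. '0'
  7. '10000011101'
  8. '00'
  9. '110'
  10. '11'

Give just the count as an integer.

5

1 → match
2 → no match
3 → match
4 → no match
5 → match
6 → match
7 → no match
8 → match
9 → no match
10 → no match
Total matched: 5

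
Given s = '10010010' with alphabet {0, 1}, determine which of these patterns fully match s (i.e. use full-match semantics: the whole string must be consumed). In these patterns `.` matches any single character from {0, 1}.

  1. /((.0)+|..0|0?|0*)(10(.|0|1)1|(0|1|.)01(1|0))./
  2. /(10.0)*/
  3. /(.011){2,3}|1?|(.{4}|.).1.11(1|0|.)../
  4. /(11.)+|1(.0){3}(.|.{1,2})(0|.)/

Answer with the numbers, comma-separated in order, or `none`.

1 → match
2 → no match
3 → no match
4 → no match

1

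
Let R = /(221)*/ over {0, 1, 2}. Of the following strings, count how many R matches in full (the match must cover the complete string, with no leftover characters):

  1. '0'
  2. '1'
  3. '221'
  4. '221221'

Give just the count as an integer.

2

1. '0' → no match
2. '1' → no match
3. '221' → match
4. '221221' → match
Total matched: 2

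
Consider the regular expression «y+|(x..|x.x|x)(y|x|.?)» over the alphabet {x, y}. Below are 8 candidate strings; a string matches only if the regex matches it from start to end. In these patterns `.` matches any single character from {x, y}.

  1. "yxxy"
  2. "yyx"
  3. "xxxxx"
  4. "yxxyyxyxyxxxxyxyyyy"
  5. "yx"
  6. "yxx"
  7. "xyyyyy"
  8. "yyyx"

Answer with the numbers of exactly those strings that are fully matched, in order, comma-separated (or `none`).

none

1 → no match
2 → no match
3 → no match
4 → no match
5 → no match
6 → no match
7 → no match
8 → no match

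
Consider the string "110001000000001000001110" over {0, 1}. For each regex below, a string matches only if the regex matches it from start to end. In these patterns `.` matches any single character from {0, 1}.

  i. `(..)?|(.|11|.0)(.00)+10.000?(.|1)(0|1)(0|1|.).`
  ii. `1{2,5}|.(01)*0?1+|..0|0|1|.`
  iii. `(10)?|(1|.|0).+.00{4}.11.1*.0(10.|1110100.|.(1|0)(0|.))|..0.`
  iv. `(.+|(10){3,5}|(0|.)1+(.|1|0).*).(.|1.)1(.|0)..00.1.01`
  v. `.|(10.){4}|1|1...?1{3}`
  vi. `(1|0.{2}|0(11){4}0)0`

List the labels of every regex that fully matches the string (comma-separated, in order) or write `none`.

i

i → match
ii → no match
iii → no match
iv → no match — must end with "01"
v → no match
vi → no match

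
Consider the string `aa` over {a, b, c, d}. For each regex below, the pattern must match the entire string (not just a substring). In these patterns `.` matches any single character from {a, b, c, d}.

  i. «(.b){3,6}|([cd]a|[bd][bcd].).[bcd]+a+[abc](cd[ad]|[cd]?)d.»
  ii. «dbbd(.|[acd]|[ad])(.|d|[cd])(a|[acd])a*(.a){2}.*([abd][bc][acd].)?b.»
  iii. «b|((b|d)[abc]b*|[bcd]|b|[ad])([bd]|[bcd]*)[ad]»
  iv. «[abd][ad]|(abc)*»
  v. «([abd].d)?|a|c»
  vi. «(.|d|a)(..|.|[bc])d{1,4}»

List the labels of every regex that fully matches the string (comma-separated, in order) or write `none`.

i → no match
ii → no match — must start with `dbbd`
iii → match
iv → match
v → no match
vi → no match — must end with `d`

iii, iv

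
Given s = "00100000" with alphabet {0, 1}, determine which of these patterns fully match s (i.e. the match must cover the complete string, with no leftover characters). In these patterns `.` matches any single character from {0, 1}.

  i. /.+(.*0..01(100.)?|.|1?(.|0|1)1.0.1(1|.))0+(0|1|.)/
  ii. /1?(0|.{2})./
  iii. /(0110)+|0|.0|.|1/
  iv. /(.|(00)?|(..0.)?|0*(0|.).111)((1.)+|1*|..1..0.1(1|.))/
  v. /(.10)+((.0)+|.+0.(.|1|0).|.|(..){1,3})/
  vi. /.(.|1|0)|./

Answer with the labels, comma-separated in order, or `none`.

i → match
ii → no match
iii → no match
iv → no match
v → no match
vi → no match

i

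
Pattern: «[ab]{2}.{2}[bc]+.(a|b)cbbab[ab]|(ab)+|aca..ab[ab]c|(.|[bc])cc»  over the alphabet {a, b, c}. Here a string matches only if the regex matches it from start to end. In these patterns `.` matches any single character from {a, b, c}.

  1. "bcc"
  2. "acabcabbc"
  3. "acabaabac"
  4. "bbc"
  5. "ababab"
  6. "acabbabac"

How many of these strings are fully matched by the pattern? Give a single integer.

5

1 → match
2 → match
3 → match
4 → no match
5 → match
6 → match
Total matched: 5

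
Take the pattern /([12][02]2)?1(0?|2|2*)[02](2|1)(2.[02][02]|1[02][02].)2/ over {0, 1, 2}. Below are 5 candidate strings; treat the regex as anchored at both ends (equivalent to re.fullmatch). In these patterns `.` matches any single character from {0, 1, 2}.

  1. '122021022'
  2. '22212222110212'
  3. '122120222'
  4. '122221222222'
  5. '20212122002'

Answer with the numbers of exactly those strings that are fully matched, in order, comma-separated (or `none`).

2, 3, 5

1. '122021022' → no match
2 → match
3. '122120222' → match
4. '122221222222' → no match
5. '20212122002' → match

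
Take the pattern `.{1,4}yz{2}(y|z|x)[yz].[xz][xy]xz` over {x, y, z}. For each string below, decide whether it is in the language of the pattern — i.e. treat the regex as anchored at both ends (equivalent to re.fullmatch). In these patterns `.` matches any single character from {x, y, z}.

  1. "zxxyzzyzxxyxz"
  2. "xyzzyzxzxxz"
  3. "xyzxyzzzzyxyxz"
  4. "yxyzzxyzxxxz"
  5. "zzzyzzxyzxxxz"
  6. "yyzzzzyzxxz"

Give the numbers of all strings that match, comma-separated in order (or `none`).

1, 2, 3, 4, 5, 6

1 → match
2 → match
3 → match
4 → match
5 → match
6 → match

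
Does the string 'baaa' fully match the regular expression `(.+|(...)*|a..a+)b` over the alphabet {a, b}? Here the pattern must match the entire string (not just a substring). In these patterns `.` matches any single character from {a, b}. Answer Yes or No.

Every match must end with 'b', but 'baaa' does not.

No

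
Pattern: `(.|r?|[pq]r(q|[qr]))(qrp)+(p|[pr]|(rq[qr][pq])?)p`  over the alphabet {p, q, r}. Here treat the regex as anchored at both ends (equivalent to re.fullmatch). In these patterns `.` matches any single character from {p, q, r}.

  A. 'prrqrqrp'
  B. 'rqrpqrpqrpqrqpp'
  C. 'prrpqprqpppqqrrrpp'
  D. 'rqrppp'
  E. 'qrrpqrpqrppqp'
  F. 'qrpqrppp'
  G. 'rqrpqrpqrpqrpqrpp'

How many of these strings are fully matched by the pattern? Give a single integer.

A → no match
B → no match
C → no match
D → match
E → no match
F → match
G → match
Total matched: 3

3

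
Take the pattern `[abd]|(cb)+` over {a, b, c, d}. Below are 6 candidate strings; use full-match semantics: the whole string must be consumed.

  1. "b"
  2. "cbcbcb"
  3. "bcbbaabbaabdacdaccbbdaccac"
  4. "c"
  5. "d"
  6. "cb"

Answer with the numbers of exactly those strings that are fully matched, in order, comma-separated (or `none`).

1 → match
2 → match
3 → no match
4 → no match
5 → match
6 → match

1, 2, 5, 6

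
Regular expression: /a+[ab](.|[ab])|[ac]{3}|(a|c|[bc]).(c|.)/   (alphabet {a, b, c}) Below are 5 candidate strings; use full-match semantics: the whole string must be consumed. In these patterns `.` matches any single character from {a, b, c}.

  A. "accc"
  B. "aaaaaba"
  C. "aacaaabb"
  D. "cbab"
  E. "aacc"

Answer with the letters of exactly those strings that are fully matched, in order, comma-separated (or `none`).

B

A. "accc" → no match
B. "aaaaaba" → match
C. "aacaaabb" → no match
D. "cbab" → no match
E. "aacc" → no match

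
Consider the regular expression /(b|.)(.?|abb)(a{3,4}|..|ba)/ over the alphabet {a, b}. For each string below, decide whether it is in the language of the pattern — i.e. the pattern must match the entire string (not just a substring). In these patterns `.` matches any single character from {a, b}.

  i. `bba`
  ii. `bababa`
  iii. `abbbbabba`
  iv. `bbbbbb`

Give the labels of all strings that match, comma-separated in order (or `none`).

i → match
ii → no match
iii → no match
iv → no match

i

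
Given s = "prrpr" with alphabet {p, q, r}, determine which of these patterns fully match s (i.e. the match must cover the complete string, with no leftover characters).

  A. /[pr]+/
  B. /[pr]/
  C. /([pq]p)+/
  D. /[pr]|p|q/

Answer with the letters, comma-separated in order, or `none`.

A

A → match
B → no match
C → no match — must end with "p"
D → no match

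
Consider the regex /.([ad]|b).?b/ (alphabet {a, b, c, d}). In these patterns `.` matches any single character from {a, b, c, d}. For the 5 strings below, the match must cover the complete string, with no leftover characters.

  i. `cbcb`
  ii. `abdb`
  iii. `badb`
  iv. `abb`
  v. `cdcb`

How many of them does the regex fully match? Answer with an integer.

i → match
ii → match
iii → match
iv → match
v → match
Total matched: 5

5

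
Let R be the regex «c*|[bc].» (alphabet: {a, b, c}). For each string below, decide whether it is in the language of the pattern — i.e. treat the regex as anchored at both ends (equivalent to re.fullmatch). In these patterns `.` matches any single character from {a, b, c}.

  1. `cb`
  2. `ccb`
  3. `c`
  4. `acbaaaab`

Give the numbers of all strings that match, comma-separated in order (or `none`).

1 → match
2 → no match
3 → match
4 → no match

1, 3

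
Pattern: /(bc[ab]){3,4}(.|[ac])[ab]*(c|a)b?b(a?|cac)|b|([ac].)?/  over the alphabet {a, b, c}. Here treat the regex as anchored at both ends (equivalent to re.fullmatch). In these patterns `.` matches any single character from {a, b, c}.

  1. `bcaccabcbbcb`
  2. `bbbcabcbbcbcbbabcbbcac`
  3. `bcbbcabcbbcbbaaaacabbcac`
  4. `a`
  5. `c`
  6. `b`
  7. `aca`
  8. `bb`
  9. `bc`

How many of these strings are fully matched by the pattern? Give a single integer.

1 → no match
2 → no match
3 → no match
4 → no match
5 → no match
6 → match
7 → no match
8 → no match
9 → no match
Total matched: 1

1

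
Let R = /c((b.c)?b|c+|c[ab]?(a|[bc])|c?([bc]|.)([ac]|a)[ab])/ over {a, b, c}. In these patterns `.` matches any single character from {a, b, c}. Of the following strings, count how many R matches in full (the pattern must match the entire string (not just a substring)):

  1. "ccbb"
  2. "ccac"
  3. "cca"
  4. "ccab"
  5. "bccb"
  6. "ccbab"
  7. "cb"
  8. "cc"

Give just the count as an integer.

7

1 → match
2 → match
3 → match
4 → match
5 → no match — must start with "c"
6 → match
7 → match
8 → match
Total matched: 7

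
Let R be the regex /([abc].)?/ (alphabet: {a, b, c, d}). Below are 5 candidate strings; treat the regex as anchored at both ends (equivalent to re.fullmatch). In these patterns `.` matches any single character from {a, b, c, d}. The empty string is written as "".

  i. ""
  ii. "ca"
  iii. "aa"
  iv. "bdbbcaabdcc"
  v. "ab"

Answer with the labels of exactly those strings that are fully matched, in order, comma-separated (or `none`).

i, ii, iii, v

i → match
ii → match
iii → match
iv → no match
v → match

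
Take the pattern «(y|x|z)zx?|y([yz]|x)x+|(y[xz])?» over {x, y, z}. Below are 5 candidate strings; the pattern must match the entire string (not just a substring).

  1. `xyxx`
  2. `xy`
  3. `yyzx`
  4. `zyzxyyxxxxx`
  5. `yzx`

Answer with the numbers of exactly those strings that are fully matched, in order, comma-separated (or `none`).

5

1 → no match
2 → no match
3 → no match
4 → no match
5 → match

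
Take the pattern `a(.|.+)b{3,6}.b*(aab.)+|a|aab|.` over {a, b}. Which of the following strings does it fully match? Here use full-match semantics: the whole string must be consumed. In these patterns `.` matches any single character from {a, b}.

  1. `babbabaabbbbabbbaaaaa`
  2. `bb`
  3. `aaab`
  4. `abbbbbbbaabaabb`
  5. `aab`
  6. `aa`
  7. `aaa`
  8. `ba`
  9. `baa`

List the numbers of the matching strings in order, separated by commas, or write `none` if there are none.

5

1 → no match
2 → no match
3 → no match
4 → no match
5 → match
6 → no match
7 → no match
8 → no match
9 → no match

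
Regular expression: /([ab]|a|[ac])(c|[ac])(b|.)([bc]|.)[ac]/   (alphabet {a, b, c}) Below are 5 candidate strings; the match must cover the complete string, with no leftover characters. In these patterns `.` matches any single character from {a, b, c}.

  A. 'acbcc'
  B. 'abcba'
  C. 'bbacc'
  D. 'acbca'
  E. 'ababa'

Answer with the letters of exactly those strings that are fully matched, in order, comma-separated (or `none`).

A → match
B → no match
C → no match
D → match
E → no match

A, D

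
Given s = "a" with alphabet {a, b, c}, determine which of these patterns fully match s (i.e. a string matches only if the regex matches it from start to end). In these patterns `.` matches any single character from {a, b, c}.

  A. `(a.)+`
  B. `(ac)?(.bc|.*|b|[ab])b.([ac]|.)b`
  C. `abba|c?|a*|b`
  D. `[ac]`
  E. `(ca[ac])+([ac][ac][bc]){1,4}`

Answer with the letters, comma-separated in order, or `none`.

A → no match
B → no match — must end with "b"
C → match
D → match
E → no match — must start with "ca"

C, D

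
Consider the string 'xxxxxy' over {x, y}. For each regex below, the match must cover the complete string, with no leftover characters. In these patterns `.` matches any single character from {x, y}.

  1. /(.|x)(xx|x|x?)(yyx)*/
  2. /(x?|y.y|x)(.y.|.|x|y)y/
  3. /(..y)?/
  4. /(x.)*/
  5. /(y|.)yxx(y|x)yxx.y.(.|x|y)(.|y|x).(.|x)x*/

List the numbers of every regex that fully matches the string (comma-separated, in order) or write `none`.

1 → no match
2 → no match
3 → no match
4 → match
5 → no match

4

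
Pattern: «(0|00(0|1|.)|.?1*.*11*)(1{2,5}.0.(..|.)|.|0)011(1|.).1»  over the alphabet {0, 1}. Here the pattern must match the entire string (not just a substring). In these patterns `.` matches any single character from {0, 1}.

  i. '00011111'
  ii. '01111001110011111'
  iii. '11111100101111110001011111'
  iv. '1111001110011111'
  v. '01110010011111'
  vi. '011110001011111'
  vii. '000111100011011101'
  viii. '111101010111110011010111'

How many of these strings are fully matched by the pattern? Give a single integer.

7

i. '00011111' → match
ii → match
iii → match
iv → match
v → match
vi → match
vii → match
viii → no match
Total matched: 7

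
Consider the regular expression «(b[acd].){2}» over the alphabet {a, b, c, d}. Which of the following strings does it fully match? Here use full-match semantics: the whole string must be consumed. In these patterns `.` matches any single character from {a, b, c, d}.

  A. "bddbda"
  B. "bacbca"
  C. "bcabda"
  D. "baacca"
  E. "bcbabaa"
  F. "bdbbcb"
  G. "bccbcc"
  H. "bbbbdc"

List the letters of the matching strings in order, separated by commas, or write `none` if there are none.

A → match
B → match
C → match
D → no match
E → no match
F → match
G → match
H → no match

A, B, C, F, G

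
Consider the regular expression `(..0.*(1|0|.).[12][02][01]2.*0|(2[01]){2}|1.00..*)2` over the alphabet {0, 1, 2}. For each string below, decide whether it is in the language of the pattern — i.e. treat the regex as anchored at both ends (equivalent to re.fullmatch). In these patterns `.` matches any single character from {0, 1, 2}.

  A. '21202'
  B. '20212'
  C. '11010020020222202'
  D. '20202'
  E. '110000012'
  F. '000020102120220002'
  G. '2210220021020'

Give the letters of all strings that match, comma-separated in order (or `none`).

A → match
B → match
C → match
D → match
E → match
F → match
G → no match — must end with '2'

A, B, C, D, E, F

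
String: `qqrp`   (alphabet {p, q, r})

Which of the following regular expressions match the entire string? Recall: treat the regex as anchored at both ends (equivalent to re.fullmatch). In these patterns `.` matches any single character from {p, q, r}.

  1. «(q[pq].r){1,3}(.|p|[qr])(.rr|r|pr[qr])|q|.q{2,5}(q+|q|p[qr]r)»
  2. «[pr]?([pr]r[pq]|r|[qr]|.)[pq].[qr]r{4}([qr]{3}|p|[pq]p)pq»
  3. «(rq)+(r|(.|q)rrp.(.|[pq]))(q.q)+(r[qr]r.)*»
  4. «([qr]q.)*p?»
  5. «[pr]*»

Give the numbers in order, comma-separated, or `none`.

1 → no match
2 → no match — must end with `pq`
3 → no match — must start with `rq`
4 → match
5 → no match

4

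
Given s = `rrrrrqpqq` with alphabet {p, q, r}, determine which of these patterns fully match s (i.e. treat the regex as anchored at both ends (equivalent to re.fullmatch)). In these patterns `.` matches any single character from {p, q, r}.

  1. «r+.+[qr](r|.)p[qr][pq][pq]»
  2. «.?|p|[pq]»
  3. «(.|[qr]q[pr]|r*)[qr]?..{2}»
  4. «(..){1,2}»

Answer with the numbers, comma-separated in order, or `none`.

3

1 → no match
2 → no match
3 → match
4 → no match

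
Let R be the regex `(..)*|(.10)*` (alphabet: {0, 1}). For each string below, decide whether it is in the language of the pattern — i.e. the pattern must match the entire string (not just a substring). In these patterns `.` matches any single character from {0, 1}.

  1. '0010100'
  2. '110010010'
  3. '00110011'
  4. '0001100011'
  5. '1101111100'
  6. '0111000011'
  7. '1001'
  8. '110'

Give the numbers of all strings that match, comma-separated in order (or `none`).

1 → no match
2 → match
3 → match
4 → match
5 → match
6 → match
7 → match
8 → match

2, 3, 4, 5, 6, 7, 8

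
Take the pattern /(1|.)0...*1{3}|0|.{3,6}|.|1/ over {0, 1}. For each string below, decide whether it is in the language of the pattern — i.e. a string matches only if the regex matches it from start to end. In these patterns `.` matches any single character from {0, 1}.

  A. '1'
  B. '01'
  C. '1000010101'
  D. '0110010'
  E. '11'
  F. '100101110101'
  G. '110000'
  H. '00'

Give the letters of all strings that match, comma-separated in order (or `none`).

A → match
B → no match
C → no match
D → no match
E → no match
F → no match
G → match
H → no match

A, G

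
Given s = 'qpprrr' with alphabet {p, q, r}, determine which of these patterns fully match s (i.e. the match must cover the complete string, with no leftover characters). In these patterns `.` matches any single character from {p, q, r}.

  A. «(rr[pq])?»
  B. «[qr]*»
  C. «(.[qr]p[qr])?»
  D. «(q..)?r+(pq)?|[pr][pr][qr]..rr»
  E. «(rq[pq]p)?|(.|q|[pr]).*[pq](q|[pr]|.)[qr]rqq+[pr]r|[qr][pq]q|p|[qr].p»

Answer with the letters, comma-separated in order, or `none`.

D

A → no match
B → no match
C → no match
D → match
E → no match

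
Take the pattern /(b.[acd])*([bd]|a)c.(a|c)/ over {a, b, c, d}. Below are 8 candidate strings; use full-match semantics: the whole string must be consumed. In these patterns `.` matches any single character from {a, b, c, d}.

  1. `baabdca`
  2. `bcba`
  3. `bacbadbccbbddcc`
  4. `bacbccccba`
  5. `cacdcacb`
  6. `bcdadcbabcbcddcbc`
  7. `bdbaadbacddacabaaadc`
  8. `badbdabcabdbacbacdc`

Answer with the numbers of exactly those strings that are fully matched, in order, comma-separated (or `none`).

2

1 → no match
2 → match
3 → no match
4 → no match
5 → no match
6 → no match
7 → no match
8 → no match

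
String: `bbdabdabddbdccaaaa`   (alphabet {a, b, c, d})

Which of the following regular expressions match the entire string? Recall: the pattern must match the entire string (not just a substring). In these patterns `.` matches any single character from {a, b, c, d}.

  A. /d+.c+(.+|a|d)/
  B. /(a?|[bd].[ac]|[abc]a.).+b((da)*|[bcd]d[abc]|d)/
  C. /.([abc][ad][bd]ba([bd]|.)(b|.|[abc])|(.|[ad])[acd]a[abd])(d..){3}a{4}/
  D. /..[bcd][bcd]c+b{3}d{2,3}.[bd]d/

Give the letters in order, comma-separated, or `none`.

A → no match — must start with `d`
B → no match
C → match
D → no match — must end with `d`

C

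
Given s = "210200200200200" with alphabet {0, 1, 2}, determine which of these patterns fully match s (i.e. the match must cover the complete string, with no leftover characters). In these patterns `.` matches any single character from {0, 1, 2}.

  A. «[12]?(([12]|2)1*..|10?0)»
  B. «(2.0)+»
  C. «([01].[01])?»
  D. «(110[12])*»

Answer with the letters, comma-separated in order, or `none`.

A → no match
B → match
C → no match
D → no match

B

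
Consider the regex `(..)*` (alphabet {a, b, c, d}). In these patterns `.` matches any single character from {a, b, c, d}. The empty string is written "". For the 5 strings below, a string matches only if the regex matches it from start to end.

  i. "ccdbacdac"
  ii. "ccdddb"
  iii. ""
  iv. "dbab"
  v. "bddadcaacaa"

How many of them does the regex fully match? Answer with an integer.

3

i → no match
ii → match
iii → match
iv → match
v → no match
Total matched: 3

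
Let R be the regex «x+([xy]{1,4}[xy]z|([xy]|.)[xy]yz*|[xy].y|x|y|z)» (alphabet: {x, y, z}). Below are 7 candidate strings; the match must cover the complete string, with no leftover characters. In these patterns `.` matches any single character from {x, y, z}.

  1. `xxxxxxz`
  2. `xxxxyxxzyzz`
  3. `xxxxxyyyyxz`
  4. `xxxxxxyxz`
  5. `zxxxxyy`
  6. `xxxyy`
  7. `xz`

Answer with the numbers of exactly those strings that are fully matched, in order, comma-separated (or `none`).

1 → match
2 → no match
3 → match
4 → match
5 → no match — must start with `x`
6 → match
7 → match

1, 3, 4, 6, 7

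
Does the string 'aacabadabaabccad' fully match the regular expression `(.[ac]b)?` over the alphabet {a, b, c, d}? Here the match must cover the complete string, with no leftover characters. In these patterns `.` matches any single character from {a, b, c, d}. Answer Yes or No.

No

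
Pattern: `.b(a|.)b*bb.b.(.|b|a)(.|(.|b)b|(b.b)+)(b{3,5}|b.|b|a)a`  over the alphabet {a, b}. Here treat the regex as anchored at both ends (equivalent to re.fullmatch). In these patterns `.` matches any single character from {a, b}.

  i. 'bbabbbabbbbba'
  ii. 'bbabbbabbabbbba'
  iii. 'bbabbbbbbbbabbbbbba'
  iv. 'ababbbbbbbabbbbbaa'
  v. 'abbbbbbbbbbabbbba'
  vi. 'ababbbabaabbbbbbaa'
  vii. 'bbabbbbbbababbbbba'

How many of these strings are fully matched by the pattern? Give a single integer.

i → match
ii → match
iii → match
iv → match
v → match
vi → match
vii → match
Total matched: 7

7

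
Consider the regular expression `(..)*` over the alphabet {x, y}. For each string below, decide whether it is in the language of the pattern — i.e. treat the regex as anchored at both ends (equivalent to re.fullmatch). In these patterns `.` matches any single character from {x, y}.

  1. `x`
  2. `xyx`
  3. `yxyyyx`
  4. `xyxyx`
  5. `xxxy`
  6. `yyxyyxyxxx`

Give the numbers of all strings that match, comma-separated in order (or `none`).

3, 5, 6

1. `x` → no match
2. `xyx` → no match
3. `yxyyyx` → match
4. `xyxyx` → no match
5. `xxxy` → match
6. `yyxyyxyxxx` → match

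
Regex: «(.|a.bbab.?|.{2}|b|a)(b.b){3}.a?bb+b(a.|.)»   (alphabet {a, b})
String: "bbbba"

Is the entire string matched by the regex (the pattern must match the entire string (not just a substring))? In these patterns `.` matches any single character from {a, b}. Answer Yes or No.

No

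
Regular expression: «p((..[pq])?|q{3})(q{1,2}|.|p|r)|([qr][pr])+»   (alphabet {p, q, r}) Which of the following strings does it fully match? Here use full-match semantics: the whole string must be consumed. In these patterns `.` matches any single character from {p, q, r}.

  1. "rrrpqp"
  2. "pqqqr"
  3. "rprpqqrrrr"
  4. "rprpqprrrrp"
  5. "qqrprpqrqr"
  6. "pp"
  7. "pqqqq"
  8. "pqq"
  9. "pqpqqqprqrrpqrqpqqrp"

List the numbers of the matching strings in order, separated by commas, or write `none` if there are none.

1, 2, 6, 7, 8

1 → match
2 → match
3 → no match
4 → no match
5 → no match
6 → match
7 → match
8 → match
9 → no match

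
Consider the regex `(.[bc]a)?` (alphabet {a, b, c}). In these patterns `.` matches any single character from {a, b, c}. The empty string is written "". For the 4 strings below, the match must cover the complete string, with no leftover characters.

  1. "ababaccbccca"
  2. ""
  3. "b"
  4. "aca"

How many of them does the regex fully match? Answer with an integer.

1 → no match
2 → match
3 → no match
4 → match
Total matched: 2

2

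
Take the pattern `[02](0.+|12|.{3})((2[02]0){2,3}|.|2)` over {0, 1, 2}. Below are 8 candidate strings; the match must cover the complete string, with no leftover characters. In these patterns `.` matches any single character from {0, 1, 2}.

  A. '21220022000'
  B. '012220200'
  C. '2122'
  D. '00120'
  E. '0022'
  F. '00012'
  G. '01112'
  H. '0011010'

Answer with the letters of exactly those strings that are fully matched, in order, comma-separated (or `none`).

B, C, D, E, F, G, H

A → no match
B → match
C → match
D → match
E → match
F → match
G → match
H → match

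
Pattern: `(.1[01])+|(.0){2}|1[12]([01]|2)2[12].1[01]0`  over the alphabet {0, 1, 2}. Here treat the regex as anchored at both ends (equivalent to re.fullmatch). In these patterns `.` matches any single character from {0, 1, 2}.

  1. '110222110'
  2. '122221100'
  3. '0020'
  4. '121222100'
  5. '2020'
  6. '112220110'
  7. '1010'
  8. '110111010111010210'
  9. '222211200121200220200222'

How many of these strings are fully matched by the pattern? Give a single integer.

1 → match
2 → match
3 → match
4 → match
5 → match
6 → match
7 → match
8 → match
9 → no match
Total matched: 8

8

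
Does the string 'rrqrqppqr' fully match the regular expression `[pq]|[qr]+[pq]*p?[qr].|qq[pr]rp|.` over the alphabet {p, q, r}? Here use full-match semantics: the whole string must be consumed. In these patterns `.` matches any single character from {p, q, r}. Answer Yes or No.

Yes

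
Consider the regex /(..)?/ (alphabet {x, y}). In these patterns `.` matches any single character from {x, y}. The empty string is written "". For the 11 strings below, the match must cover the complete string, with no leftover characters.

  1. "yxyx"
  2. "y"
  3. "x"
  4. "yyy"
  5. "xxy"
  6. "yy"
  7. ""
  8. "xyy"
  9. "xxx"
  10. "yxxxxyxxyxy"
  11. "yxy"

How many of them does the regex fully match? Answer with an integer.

2

1. "yxyx" → no match
2. "y" → no match
3. "x" → no match
4. "yyy" → no match
5. "xxy" → no match
6. "yy" → match
7. "" → match
8. "xyy" → no match
9. "xxx" → no match
10. "yxxxxyxxyxy" → no match
11. "yxy" → no match
Total matched: 2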